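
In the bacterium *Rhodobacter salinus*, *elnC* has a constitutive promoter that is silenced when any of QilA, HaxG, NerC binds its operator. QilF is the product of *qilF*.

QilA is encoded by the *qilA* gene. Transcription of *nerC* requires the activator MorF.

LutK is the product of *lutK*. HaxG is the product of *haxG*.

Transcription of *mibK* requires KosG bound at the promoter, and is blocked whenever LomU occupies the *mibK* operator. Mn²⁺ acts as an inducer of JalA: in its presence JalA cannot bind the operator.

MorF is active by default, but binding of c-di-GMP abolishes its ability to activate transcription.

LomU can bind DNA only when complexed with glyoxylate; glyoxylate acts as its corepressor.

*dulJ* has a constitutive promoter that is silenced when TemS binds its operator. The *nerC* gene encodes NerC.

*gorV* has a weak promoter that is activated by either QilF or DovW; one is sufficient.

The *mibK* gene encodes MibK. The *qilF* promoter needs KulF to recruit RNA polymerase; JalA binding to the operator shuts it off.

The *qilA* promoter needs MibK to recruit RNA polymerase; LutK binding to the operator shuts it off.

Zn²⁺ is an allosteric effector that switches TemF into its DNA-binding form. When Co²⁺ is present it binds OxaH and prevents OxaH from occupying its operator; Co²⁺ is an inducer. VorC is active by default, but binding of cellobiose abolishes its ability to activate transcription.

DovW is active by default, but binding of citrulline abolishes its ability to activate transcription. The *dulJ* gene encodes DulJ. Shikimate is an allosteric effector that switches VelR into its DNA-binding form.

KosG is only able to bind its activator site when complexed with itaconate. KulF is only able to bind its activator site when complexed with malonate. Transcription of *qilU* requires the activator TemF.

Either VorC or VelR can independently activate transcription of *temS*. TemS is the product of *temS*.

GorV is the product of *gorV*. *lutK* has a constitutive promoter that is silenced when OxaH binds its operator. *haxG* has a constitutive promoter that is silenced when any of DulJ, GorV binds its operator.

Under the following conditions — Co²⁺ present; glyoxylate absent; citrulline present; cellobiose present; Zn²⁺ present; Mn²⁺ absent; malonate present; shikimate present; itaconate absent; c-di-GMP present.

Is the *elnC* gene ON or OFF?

OFF

Itaconate is absent, so KosG is inactive.
Glyoxylate is absent, so LomU is inactive.
Required activator KosG is absent, so *mibK* is not transcribed.
So MibK is not produced.
Co²⁺ is present, so OxaH is inactive.
With no repressor bound, *lutK* is transcribed.
So LutK is produced and active.
With repressor LutK bound, *qilA* is not transcribed.
So QilA is not produced.
Cellobiose is present, so VorC is inactive.
Shikimate is present, so VelR is active.
Activator VelR is present, so *temS* is transcribed.
So TemS is produced and active.
With repressor TemS bound, *dulJ* is not transcribed.
So DulJ is not produced.
Malonate is present, so KulF is active.
Mn²⁺ is absent, so JalA is active.
With repressor JalA bound, *qilF* is not transcribed.
So QilF is not produced.
Citrulline is present, so DovW is inactive.
No activator is available at the *gorV* promoter, so *gorV* is not transcribed.
So GorV is not produced.
With no repressor bound, *haxG* is transcribed.
So HaxG is produced and active.
c-di-GMP is present, so MorF is inactive.
Required activator MorF is absent, so *nerC* is not transcribed.
So NerC is not produced.
With repressor HaxG bound, *elnC* is not transcribed.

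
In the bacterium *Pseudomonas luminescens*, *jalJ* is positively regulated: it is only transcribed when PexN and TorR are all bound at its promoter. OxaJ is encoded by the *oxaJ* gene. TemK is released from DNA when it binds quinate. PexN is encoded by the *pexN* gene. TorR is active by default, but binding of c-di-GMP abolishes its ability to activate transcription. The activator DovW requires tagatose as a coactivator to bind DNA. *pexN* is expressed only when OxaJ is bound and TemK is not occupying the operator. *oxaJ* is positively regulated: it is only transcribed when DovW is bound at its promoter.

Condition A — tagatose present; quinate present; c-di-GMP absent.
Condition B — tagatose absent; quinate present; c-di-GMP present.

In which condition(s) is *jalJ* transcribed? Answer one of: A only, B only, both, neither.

Condition A:
Tagatose is present, so DovW is active.
No repressor is bound and DovW is active, so *oxaJ* is transcribed.
So OxaJ is produced and active.
Quinate is present, so TemK is inactive.
No repressor is bound and OxaJ is active, so *pexN* is transcribed.
So PexN is produced and active.
c-di-GMP is absent, so TorR is active.
No repressor is bound and PexN and TorR are active, so *jalJ* is transcribed.
→ *jalJ* is ON in A.
Condition B:
Tagatose is absent, so DovW is inactive.
Required activator DovW is absent, so *oxaJ* is not transcribed.
So OxaJ is not produced.
Quinate is present, so TemK is inactive.
Required activator OxaJ is absent, so *pexN* is not transcribed.
So PexN is not produced.
c-di-GMP is present, so TorR is inactive.
Required activator PexN is absent, so *jalJ* is not transcribed.
→ *jalJ* is OFF in B.

A only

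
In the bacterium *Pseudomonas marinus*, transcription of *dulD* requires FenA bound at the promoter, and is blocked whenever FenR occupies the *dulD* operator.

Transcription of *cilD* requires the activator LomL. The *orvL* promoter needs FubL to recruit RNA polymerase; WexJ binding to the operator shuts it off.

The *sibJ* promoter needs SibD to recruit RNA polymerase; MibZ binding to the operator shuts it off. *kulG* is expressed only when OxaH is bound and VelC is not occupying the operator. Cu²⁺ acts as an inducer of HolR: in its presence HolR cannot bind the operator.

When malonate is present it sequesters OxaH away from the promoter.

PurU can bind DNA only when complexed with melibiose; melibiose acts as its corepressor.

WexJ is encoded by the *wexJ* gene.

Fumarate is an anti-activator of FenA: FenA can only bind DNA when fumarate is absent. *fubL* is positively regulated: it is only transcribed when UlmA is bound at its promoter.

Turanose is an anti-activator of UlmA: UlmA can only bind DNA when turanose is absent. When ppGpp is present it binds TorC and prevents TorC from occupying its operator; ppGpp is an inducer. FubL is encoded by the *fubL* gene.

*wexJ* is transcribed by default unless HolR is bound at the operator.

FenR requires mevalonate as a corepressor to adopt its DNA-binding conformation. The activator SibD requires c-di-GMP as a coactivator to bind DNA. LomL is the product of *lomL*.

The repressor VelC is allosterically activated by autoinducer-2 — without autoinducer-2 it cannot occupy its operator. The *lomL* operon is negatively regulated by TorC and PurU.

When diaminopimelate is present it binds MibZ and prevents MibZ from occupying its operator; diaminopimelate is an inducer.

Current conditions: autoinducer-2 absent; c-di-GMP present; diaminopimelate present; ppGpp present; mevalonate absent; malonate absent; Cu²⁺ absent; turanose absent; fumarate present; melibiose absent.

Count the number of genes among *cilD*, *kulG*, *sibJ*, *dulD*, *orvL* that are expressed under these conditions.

ppGpp is present, so TorC is inactive.
Melibiose is absent, so PurU is inactive.
With no repressor bound, *lomL* is transcribed.
So LomL is produced and active.
No repressor is bound and LomL is active, so *cilD* is transcribed.
→ *cilD* is ON.
Autoinducer-2 is absent, so VelC is inactive.
Malonate is absent, so OxaH is active.
No repressor is bound and OxaH is active, so *kulG* is transcribed.
→ *kulG* is ON.
Diaminopimelate is present, so MibZ is inactive.
c-di-GMP is present, so SibD is active.
No repressor is bound and SibD is active, so *sibJ* is transcribed.
→ *sibJ* is ON.
Mevalonate is absent, so FenR is inactive.
Fumarate is present, so FenA is inactive.
Required activator FenA is absent, so *dulD* is not transcribed.
→ *dulD* is OFF.
Cu²⁺ is absent, so HolR is active.
With repressor HolR bound, *wexJ* is not transcribed.
So WexJ is not produced.
Turanose is absent, so UlmA is active.
No repressor is bound and UlmA is active, so *fubL* is transcribed.
So FubL is produced and active.
No repressor is bound and FubL is active, so *orvL* is transcribed.
→ *orvL* is ON.
4 of the 5 genes are transcribed.

4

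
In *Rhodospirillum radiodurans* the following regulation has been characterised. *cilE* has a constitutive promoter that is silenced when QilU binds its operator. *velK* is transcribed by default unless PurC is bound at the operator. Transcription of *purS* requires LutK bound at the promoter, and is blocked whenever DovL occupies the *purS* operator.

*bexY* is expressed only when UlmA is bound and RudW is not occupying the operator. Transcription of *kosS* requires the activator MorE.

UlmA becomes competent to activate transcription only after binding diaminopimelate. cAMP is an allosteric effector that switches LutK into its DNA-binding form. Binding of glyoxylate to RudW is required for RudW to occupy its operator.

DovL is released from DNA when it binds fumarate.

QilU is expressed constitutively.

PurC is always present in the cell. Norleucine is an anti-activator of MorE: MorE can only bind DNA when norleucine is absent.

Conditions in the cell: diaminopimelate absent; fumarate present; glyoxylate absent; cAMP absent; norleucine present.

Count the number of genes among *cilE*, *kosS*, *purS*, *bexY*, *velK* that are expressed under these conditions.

QilU is produced constitutively and is active.
With repressor QilU bound, *cilE* is not transcribed.
→ *cilE* is OFF.
Norleucine is present, so MorE is inactive.
Required activator MorE is absent, so *kosS* is not transcribed.
→ *kosS* is OFF.
Fumarate is present, so DovL is inactive.
cAMP is absent, so LutK is inactive.
Required activator LutK is absent, so *purS* is not transcribed.
→ *purS* is OFF.
Glyoxylate is absent, so RudW is inactive.
Diaminopimelate is absent, so UlmA is inactive.
Required activator UlmA is absent, so *bexY* is not transcribed.
→ *bexY* is OFF.
PurC is produced constitutively and is active.
With repressor PurC bound, *velK* is not transcribed.
→ *velK* is OFF.
0 of the 5 genes are transcribed.

0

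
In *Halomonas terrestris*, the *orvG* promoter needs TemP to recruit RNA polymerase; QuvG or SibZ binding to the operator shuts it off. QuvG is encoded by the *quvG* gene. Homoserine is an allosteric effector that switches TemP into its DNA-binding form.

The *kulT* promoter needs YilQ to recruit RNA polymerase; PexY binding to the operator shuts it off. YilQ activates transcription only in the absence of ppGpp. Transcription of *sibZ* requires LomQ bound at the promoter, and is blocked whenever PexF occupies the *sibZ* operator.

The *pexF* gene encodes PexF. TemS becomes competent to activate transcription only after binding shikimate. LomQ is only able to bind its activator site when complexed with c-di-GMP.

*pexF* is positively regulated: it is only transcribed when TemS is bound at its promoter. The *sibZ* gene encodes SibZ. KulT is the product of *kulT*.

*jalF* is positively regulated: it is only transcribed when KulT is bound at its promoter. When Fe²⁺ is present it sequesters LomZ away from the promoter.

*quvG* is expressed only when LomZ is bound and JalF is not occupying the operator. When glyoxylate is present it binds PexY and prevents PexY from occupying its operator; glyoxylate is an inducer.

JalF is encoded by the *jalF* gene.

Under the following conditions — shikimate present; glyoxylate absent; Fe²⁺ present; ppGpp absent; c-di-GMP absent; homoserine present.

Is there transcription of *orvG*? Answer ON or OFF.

ON

ppGpp is absent, so YilQ is active.
Glyoxylate is absent, so PexY is active.
With repressor PexY bound, *kulT* is not transcribed.
So KulT is not produced.
Required activator KulT is absent, so *jalF* is not transcribed.
So JalF is not produced.
Fe²⁺ is present, so LomZ is inactive.
Required activator LomZ is absent, so *quvG* is not transcribed.
So QuvG is not produced.
Homoserine is present, so TemP is active.
c-di-GMP is absent, so LomQ is inactive.
Shikimate is present, so TemS is active.
No repressor is bound and TemS is active, so *pexF* is transcribed.
So PexF is produced and active.
With repressor PexF bound, *sibZ* is not transcribed.
So SibZ is not produced.
No repressor is bound and TemP is active, so *orvG* is transcribed.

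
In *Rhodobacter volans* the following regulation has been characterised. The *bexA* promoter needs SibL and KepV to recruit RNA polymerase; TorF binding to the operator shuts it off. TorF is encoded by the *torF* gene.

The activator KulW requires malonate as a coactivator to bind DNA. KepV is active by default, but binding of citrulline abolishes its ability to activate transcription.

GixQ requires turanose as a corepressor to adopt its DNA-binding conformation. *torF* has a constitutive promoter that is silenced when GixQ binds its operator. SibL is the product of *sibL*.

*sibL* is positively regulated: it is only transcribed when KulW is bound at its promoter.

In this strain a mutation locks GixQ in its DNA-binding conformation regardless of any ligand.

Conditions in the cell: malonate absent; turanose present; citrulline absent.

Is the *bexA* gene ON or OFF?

Malonate is absent, so KulW is inactive.
Required activator KulW is absent, so *sibL* is not transcribed.
So SibL is not produced.
Citrulline is absent, so KepV is active.
GixQ is constitutively active in this strain.
With repressor GixQ bound, *torF* is not transcribed.
So TorF is not produced.
Required activator SibL is absent, so *bexA* is not transcribed.

OFF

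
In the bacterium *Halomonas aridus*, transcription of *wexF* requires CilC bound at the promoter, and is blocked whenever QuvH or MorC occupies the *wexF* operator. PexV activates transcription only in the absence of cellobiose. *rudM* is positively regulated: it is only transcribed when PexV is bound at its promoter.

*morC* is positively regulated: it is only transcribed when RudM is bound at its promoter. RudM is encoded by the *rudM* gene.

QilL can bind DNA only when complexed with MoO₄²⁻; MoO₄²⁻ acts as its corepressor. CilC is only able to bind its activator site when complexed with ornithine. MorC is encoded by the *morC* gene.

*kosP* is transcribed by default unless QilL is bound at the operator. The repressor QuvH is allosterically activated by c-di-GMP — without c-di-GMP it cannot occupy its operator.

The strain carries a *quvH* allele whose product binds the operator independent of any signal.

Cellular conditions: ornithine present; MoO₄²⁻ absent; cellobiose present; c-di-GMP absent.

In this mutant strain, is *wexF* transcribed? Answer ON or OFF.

OFF

QuvH is constitutively active in this strain.
Ornithine is present, so CilC is active.
Cellobiose is present, so PexV is inactive.
Required activator PexV is absent, so *rudM* is not transcribed.
So RudM is not produced.
Required activator RudM is absent, so *morC* is not transcribed.
So MorC is not produced.
With repressor QuvH bound, *wexF* is not transcribed.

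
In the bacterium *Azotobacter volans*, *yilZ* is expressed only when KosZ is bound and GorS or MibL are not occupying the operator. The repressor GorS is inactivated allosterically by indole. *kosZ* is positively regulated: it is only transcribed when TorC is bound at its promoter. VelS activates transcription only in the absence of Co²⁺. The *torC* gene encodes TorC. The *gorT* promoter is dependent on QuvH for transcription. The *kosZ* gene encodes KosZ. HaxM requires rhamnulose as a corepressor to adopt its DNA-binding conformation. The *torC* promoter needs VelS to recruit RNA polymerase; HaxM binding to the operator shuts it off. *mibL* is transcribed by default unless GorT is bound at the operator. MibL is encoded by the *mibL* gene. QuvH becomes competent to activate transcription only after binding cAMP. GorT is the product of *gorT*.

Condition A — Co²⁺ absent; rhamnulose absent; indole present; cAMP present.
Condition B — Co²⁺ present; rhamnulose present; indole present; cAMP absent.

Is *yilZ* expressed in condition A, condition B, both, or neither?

Condition A:
Co²⁺ is absent, so VelS is active.
Rhamnulose is absent, so HaxM is inactive.
No repressor is bound and VelS is active, so *torC* is transcribed.
So TorC is produced and active.
No repressor is bound and TorC is active, so *kosZ* is transcribed.
So KosZ is produced and active.
Indole is present, so GorS is inactive.
cAMP is present, so QuvH is active.
No repressor is bound and QuvH is active, so *gorT* is transcribed.
So GorT is produced and active.
With repressor GorT bound, *mibL* is not transcribed.
So MibL is not produced.
No repressor is bound and KosZ is active, so *yilZ* is transcribed.
→ *yilZ* is ON in A.
Condition B:
Co²⁺ is present, so VelS is inactive.
Rhamnulose is present, so HaxM is active.
With repressor HaxM bound, *torC* is not transcribed.
So TorC is not produced.
Required activator TorC is absent, so *kosZ* is not transcribed.
So KosZ is not produced.
Indole is present, so GorS is inactive.
cAMP is absent, so QuvH is inactive.
Required activator QuvH is absent, so *gorT* is not transcribed.
So GorT is not produced.
With no repressor bound, *mibL* is transcribed.
So MibL is produced and active.
With repressor MibL bound, *yilZ* is not transcribed.
→ *yilZ* is OFF in B.

A only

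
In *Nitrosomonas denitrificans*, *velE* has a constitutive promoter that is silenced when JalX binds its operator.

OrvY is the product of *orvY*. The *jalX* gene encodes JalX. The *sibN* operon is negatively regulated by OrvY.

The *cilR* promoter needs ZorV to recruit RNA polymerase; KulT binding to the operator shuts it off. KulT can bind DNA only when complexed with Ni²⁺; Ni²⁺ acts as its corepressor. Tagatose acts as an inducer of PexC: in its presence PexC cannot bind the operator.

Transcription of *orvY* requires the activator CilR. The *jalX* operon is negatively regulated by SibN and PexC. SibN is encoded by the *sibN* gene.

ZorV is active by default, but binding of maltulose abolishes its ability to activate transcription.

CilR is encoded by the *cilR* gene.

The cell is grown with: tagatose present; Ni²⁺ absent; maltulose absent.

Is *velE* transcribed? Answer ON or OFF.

Ni²⁺ is absent, so KulT is inactive.
Maltulose is absent, so ZorV is active.
No repressor is bound and ZorV is active, so *cilR* is transcribed.
So CilR is produced and active.
No repressor is bound and CilR is active, so *orvY* is transcribed.
So OrvY is produced and active.
With repressor OrvY bound, *sibN* is not transcribed.
So SibN is not produced.
Tagatose is present, so PexC is inactive.
With no repressor bound, *jalX* is transcribed.
So JalX is produced and active.
With repressor JalX bound, *velE* is not transcribed.

OFF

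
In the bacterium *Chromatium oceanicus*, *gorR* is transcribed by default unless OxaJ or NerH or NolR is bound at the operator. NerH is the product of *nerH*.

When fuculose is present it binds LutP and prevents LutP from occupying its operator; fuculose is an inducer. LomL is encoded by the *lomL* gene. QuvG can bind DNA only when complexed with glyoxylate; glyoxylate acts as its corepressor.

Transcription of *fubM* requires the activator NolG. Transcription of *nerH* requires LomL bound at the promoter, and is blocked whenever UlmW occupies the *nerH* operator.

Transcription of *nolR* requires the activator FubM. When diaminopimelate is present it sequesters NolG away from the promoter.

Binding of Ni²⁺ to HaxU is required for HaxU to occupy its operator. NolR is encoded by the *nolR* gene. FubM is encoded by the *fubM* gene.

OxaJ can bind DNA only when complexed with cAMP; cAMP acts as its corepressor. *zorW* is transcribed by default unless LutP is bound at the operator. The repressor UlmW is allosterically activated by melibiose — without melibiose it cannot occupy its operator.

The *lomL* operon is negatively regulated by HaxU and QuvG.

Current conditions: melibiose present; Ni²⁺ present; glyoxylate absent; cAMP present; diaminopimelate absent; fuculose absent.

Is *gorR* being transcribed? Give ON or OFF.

cAMP is present, so OxaJ is active.
Melibiose is present, so UlmW is active.
Ni²⁺ is present, so HaxU is active.
Glyoxylate is absent, so QuvG is inactive.
With repressor HaxU bound, *lomL* is not transcribed.
So LomL is not produced.
With repressor UlmW bound, *nerH* is not transcribed.
So NerH is not produced.
Diaminopimelate is absent, so NolG is active.
No repressor is bound and NolG is active, so *fubM* is transcribed.
So FubM is produced and active.
No repressor is bound and FubM is active, so *nolR* is transcribed.
So NolR is produced and active.
With repressor OxaJ bound, *gorR* is not transcribed.

OFF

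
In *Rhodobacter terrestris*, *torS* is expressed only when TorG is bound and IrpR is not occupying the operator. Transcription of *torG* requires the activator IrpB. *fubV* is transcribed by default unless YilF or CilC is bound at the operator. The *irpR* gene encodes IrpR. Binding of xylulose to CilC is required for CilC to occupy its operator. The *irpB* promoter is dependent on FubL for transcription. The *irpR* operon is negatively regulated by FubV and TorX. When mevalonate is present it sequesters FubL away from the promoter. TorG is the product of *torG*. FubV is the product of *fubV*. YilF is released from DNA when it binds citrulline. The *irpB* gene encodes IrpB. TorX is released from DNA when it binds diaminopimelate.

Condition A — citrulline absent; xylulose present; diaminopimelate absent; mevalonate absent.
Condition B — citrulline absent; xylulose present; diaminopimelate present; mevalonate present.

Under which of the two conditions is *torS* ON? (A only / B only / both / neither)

A only

Condition A:
Citrulline is absent, so YilF is active.
Xylulose is present, so CilC is active.
With repressor YilF bound, *fubV* is not transcribed.
So FubV is not produced.
Diaminopimelate is absent, so TorX is active.
With repressor TorX bound, *irpR* is not transcribed.
So IrpR is not produced.
Mevalonate is absent, so FubL is active.
No repressor is bound and FubL is active, so *irpB* is transcribed.
So IrpB is produced and active.
No repressor is bound and IrpB is active, so *torG* is transcribed.
So TorG is produced and active.
No repressor is bound and TorG is active, so *torS* is transcribed.
→ *torS* is ON in A.
Condition B:
Citrulline is absent, so YilF is active.
Xylulose is present, so CilC is active.
With repressor YilF bound, *fubV* is not transcribed.
So FubV is not produced.
Diaminopimelate is present, so TorX is inactive.
With no repressor bound, *irpR* is transcribed.
So IrpR is produced and active.
Mevalonate is present, so FubL is inactive.
Required activator FubL is absent, so *irpB* is not transcribed.
So IrpB is not produced.
Required activator IrpB is absent, so *torG* is not transcribed.
So TorG is not produced.
With repressor IrpR bound, *torS* is not transcribed.
→ *torS* is OFF in B.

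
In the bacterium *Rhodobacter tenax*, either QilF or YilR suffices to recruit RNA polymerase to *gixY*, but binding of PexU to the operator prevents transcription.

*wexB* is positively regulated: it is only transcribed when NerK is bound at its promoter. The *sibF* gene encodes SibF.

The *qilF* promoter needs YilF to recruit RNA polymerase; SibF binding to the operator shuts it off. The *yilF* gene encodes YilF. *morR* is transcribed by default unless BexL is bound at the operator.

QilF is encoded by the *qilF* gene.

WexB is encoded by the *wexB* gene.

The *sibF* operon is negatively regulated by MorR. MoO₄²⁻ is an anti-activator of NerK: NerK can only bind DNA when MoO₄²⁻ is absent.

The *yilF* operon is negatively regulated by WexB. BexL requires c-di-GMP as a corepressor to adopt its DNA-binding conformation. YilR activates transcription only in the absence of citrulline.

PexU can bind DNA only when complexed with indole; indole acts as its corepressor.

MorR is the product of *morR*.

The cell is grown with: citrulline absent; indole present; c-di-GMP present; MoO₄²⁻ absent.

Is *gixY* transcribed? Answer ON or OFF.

OFF

Indole is present, so PexU is active.
MoO₄²⁻ is absent, so NerK is active.
No repressor is bound and NerK is active, so *wexB* is transcribed.
So WexB is produced and active.
With repressor WexB bound, *yilF* is not transcribed.
So YilF is not produced.
c-di-GMP is present, so BexL is active.
With repressor BexL bound, *morR* is not transcribed.
So MorR is not produced.
With no repressor bound, *sibF* is transcribed.
So SibF is produced and active.
With repressor SibF bound, *qilF* is not transcribed.
So QilF is not produced.
Citrulline is absent, so YilR is active.
With repressor PexU bound, *gixY* is not transcribed.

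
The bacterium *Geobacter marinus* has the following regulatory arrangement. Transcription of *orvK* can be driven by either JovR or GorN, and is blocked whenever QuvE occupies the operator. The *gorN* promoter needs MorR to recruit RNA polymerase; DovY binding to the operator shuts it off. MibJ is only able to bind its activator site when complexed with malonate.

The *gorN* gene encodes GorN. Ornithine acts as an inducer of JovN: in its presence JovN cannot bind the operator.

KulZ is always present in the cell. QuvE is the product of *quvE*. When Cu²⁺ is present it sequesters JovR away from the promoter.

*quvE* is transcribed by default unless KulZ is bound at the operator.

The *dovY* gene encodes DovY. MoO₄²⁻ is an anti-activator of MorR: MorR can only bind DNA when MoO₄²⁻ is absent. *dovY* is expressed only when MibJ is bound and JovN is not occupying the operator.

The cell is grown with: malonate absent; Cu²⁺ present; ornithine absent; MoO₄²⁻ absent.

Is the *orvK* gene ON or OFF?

ON

KulZ is produced constitutively and is active.
With repressor KulZ bound, *quvE* is not transcribed.
So QuvE is not produced.
Cu²⁺ is present, so JovR is inactive.
MoO₄²⁻ is absent, so MorR is active.
Malonate is absent, so MibJ is inactive.
Ornithine is absent, so JovN is active.
With repressor JovN bound, *dovY* is not transcribed.
So DovY is not produced.
No repressor is bound and MorR is active, so *gorN* is transcribed.
So GorN is produced and active.
Activator GorN is present, so *orvK* is transcribed.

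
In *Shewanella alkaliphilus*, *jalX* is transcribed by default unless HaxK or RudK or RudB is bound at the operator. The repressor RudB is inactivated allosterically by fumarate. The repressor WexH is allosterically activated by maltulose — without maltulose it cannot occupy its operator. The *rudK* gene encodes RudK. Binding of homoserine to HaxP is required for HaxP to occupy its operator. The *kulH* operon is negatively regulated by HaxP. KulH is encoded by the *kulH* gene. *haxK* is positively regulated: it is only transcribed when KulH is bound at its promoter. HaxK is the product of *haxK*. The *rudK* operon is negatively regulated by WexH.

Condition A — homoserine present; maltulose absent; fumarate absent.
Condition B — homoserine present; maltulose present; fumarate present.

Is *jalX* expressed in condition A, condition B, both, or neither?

B only

Condition A:
Homoserine is present, so HaxP is active.
With repressor HaxP bound, *kulH* is not transcribed.
So KulH is not produced.
Required activator KulH is absent, so *haxK* is not transcribed.
So HaxK is not produced.
Maltulose is absent, so WexH is inactive.
With no repressor bound, *rudK* is transcribed.
So RudK is produced and active.
Fumarate is absent, so RudB is active.
With repressor RudK bound, *jalX* is not transcribed.
→ *jalX* is OFF in A.
Condition B:
Homoserine is present, so HaxP is active.
With repressor HaxP bound, *kulH* is not transcribed.
So KulH is not produced.
Required activator KulH is absent, so *haxK* is not transcribed.
So HaxK is not produced.
Maltulose is present, so WexH is active.
With repressor WexH bound, *rudK* is not transcribed.
So RudK is not produced.
Fumarate is present, so RudB is inactive.
With no repressor bound, *jalX* is transcribed.
→ *jalX* is ON in B.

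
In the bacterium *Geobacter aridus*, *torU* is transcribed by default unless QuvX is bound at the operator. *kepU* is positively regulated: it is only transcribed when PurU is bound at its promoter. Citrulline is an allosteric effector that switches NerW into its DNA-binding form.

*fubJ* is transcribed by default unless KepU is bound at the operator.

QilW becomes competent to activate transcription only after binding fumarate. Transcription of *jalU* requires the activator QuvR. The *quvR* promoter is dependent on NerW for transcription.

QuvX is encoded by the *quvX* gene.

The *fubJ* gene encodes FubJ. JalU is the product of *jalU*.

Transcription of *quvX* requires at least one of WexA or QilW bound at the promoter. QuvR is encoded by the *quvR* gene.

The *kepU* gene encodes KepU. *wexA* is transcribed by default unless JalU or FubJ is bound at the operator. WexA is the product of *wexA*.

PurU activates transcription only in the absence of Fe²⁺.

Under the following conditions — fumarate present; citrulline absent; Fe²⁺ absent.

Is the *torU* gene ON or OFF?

Citrulline is absent, so NerW is inactive.
Required activator NerW is absent, so *quvR* is not transcribed.
So QuvR is not produced.
Required activator QuvR is absent, so *jalU* is not transcribed.
So JalU is not produced.
Fe²⁺ is absent, so PurU is active.
No repressor is bound and PurU is active, so *kepU* is transcribed.
So KepU is produced and active.
With repressor KepU bound, *fubJ* is not transcribed.
So FubJ is not produced.
With no repressor bound, *wexA* is transcribed.
So WexA is produced and active.
Fumarate is present, so QilW is active.
Activator WexA is present, so *quvX* is transcribed.
So QuvX is produced and active.
With repressor QuvX bound, *torU* is not transcribed.

OFF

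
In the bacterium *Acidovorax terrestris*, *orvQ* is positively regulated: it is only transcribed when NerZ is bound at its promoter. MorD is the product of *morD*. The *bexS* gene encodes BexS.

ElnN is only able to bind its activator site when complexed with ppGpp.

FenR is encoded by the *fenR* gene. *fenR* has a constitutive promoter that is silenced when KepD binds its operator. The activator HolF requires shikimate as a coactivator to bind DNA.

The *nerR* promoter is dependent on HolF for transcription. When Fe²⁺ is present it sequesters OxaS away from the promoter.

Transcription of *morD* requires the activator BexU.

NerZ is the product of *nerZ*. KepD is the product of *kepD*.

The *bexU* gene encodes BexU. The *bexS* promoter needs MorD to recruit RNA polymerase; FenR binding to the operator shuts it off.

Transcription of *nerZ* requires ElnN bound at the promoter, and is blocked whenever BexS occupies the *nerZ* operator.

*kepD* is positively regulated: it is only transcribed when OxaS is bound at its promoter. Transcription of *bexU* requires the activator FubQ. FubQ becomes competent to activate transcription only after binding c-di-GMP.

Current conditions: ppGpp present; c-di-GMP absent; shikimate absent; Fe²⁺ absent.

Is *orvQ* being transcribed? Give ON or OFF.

Fe²⁺ is absent, so OxaS is active.
No repressor is bound and OxaS is active, so *kepD* is transcribed.
So KepD is produced and active.
With repressor KepD bound, *fenR* is not transcribed.
So FenR is not produced.
c-di-GMP is absent, so FubQ is inactive.
Required activator FubQ is absent, so *bexU* is not transcribed.
So BexU is not produced.
Required activator BexU is absent, so *morD* is not transcribed.
So MorD is not produced.
Required activator MorD is absent, so *bexS* is not transcribed.
So BexS is not produced.
ppGpp is present, so ElnN is active.
No repressor is bound and ElnN is active, so *nerZ* is transcribed.
So NerZ is produced and active.
No repressor is bound and NerZ is active, so *orvQ* is transcribed.

ON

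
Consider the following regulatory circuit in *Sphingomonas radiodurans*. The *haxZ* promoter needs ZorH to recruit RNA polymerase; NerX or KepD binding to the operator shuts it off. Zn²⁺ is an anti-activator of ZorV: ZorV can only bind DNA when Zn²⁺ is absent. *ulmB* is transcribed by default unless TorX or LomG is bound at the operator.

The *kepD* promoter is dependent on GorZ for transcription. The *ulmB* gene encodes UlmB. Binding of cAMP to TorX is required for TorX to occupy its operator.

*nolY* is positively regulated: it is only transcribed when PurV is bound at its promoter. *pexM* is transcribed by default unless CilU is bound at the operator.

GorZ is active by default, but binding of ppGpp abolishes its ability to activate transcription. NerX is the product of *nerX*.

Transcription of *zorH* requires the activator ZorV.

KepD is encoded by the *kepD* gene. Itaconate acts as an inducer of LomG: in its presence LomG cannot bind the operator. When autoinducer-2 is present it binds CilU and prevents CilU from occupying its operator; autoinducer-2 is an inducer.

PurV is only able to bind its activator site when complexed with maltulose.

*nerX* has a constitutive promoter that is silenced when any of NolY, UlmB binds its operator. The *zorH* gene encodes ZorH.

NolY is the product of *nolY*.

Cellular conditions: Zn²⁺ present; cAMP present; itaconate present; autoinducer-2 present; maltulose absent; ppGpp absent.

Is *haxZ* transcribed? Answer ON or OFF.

OFF

Zn²⁺ is present, so ZorV is inactive.
Required activator ZorV is absent, so *zorH* is not transcribed.
So ZorH is not produced.
Maltulose is absent, so PurV is inactive.
Required activator PurV is absent, so *nolY* is not transcribed.
So NolY is not produced.
cAMP is present, so TorX is active.
Itaconate is present, so LomG is inactive.
With repressor TorX bound, *ulmB* is not transcribed.
So UlmB is not produced.
With no repressor bound, *nerX* is transcribed.
So NerX is produced and active.
ppGpp is absent, so GorZ is active.
No repressor is bound and GorZ is active, so *kepD* is transcribed.
So KepD is produced and active.
With repressor NerX bound, *haxZ* is not transcribed.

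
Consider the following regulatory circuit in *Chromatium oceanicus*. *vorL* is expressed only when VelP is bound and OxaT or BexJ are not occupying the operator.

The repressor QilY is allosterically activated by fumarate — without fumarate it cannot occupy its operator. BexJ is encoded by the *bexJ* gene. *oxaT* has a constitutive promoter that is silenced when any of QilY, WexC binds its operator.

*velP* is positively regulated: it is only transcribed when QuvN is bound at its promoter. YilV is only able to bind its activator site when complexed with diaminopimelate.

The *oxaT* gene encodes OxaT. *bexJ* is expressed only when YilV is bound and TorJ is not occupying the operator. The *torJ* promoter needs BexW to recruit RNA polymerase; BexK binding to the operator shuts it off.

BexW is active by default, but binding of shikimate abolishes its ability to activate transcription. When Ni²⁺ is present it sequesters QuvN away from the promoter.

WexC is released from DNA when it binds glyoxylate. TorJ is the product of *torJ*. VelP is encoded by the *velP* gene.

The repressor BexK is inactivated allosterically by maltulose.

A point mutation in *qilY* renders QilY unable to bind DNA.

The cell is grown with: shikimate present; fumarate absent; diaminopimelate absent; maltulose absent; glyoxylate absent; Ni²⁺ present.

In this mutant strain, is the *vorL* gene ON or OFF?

OFF

Ni²⁺ is present, so QuvN is inactive.
Required activator QuvN is absent, so *velP* is not transcribed.
So VelP is not produced.
QilY is non-functional in this strain, so it has no effect.
Glyoxylate is absent, so WexC is active.
With repressor WexC bound, *oxaT* is not transcribed.
So OxaT is not produced.
Maltulose is absent, so BexK is active.
Shikimate is present, so BexW is inactive.
With repressor BexK bound, *torJ* is not transcribed.
So TorJ is not produced.
Diaminopimelate is absent, so YilV is inactive.
Required activator YilV is absent, so *bexJ* is not transcribed.
So BexJ is not produced.
Required activator VelP is absent, so *vorL* is not transcribed.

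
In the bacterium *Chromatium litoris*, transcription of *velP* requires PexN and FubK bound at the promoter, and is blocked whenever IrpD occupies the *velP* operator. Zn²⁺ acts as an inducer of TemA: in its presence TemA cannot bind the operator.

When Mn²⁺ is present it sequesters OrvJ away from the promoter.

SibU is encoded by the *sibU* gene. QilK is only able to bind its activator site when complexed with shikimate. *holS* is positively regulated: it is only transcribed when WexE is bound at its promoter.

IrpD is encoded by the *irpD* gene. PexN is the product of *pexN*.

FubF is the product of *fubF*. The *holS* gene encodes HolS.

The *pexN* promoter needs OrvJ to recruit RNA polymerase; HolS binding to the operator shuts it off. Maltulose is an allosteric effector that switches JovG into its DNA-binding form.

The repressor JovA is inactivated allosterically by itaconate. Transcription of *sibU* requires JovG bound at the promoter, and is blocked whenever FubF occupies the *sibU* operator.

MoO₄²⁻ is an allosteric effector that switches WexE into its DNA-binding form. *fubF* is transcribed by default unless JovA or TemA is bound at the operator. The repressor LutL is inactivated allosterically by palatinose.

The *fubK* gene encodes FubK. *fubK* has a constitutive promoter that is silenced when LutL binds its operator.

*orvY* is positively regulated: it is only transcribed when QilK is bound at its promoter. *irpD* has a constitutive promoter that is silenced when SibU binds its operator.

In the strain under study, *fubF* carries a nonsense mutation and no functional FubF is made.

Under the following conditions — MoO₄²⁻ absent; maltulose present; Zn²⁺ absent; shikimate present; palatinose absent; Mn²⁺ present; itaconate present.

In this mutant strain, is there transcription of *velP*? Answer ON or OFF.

OFF

MoO₄²⁻ is absent, so WexE is inactive.
Required activator WexE is absent, so *holS* is not transcribed.
So HolS is not produced.
Mn²⁺ is present, so OrvJ is inactive.
Required activator OrvJ is absent, so *pexN* is not transcribed.
So PexN is not produced.
FubF is non-functional in this strain, so it has no effect.
Maltulose is present, so JovG is active.
No repressor is bound and JovG is active, so *sibU* is transcribed.
So SibU is produced and active.
With repressor SibU bound, *irpD* is not transcribed.
So IrpD is not produced.
Palatinose is absent, so LutL is active.
With repressor LutL bound, *fubK* is not transcribed.
So FubK is not produced.
Required activator PexN is absent, so *velP* is not transcribed.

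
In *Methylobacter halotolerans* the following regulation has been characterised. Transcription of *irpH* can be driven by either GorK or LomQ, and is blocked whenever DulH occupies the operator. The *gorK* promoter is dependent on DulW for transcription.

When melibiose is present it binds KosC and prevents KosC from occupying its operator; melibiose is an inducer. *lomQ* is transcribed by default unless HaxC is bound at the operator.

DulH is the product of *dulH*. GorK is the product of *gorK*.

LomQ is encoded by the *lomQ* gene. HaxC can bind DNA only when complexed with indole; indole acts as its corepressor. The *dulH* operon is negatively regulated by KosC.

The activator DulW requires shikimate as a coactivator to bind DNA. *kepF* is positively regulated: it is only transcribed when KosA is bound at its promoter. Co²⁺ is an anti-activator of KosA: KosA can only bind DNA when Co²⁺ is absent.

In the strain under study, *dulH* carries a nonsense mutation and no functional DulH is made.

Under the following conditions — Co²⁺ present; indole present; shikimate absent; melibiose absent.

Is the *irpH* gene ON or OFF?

OFF

Shikimate is absent, so DulW is inactive.
Required activator DulW is absent, so *gorK* is not transcribed.
So GorK is not produced.
DulH is non-functional in this strain, so it has no effect.
Indole is present, so HaxC is active.
With repressor HaxC bound, *lomQ* is not transcribed.
So LomQ is not produced.
No activator is available at the *irpH* promoter, so *irpH* is not transcribed.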